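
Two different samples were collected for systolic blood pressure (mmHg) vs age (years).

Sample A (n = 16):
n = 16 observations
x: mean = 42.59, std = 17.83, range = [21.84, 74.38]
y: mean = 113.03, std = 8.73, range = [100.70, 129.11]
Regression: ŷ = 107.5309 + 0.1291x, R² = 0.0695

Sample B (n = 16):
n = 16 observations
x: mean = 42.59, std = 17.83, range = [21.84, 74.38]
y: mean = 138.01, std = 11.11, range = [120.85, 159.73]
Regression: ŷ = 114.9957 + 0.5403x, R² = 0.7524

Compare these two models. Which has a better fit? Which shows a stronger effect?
Model B has the better fit (R² = 0.7524 vs 0.0695). Model B shows the stronger effect (|β₁| = 0.5403 vs 0.1291).

Model Comparison:

Goodness of fit (R²):
- Model A: R² = 0.0695 → 6.95% of variance in blood pressure explained
- Model B: R² = 0.7524 → 75.24% of variance in blood pressure explained
- 0.7524 > 0.0695 → Model B has the better fit

Which has the larger per-year effect? (|β₁|)
- Model A: β₁ = 0.1291 → predicted blood pressure rises 0.1291 mmHg per additional year of age
- Model B: β₁ = 0.5403 → predicted blood pressure rises 0.5403 mmHg per additional year of age
- |0.1291| < |0.5403| → Model B shows the stronger marginal effect

Note: A steeper slope doesn't make a better model if the scatter around the line is large.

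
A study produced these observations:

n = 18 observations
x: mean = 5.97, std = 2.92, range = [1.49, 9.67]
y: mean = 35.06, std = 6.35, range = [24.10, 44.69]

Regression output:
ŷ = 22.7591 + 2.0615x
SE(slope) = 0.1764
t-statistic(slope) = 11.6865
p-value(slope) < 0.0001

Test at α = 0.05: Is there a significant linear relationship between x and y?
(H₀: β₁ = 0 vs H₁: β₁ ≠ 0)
Since p-value < 0.0001 < α = 0.05, reject H₀ — the slope is significantly different from 0.

Hypothesis test for the slope coefficient:

H₀: β₁ = 0 (no linear relationship)
H₁: β₁ ≠ 0 (linear relationship exists)

Test statistic: t = β̂₁ / SE(β̂₁) = 2.0615 / 0.1764 = 11.6865

With df = 16, the two-sided p-value for |t| = 11.6865 is <0.0001.

Decision rule: reject H₀ if p-value < α.
p-value < 0.0001 < α = 0.05 → reject H₀.

There is sufficient evidence at the 5% significance level to conclude that a linear relationship exists between x and y.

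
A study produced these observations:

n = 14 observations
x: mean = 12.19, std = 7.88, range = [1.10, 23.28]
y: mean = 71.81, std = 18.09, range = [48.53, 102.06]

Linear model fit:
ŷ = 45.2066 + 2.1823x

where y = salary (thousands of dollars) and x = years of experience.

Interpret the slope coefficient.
For each additional year of experience, predicted salary increases by approximately 2.1823 thousand dollars.

The slope β₁ = 2.1823 gives the rate at which the fitted salary changes with experience.

Interpretation:
- Experience up by 1 year → predicted salary increases by 2.1823 thousand dollars
- The effect is assumed constant over the observed range of x (linearity)
- The sign (+) gives the direction; the magnitude 2.1823 gives the size of the effect per year

(β₀ = 45.2066 is the fitted value at x = 0 and is not part of the slope interpretation.)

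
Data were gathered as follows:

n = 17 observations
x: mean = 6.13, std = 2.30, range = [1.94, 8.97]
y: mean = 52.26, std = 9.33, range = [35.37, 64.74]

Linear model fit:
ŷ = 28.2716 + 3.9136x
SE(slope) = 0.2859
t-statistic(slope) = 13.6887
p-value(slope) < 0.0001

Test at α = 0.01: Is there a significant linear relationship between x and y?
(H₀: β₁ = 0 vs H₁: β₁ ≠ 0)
Reject H₀: p-value < 0.0001 < α = 0.01. The linear relationship is significant at the 1% level.

Hypothesis test for the slope coefficient:

H₀: β₁ = 0 (no linear relationship)
H₁: β₁ ≠ 0 (linear relationship exists)

Test statistic: t = β̂₁ / SE(β̂₁) = 3.9136 / 0.2859 = 13.6887

The p-value (<0.0001) is the probability, under H₀, of a t-statistic at least as extreme as |t| = 13.6887 (two-sided, df = n − 2 = 15).

Decision rule: reject H₀ if p-value < α.
p-value < 0.0001 < α = 0.01 → reject H₀.

At α = 0.01 the data do provide convincing evidence of a nonzero slope.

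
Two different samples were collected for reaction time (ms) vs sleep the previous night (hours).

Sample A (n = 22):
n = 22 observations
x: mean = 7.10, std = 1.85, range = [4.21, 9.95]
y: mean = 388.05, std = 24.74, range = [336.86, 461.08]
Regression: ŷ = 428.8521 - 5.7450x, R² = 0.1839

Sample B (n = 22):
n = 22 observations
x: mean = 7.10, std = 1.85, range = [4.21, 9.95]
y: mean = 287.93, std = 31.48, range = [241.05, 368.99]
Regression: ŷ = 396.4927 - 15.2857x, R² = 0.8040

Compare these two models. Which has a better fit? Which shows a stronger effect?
Model B has the better fit (R² = 0.8040 vs 0.1839). Model B shows the stronger effect (|β₁| = 15.2857 vs 5.7450).

Model Comparison:

Which explains more variance? (R²)
- Model A: R² = 0.1839 → 18.39% of variance in reaction time explained
- Model B: R² = 0.8040 → 80.40% of variance in reaction time explained
- 0.8040 > 0.1839 → Model B has the better fit

Effect size (slope magnitude):
- Model A: β₁ = -5.7450 → predicted reaction time falls 5.7450 ms per additional hour of sleep
- Model B: β₁ = -15.2857 → predicted reaction time falls 15.2857 ms per additional hour of sleep
- |-5.7450| < |-15.2857| → Model B shows the stronger marginal effect

Notes:
- A better fit (higher R²) doesn't necessarily mean a more important relationship.
- The two samples could reflect different populations, time periods, or measurement quality.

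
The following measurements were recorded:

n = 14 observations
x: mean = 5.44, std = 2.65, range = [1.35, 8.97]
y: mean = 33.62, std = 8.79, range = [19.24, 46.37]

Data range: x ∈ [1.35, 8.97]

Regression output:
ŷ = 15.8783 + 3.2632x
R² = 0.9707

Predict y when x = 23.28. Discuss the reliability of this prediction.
ŷ = 91.8456, but this is extrapolation (above the data range [1.35, 8.97]) and may be unreliable.

Prediction calculation:
ŷ = 15.8783 + 3.2632 × 23.28
ŷ = 91.8456

Reliability:
- Data range: x ∈ [1.35, 8.97]
- Prediction point: x = 23.28 is 14.31 units above the observed range → this is EXTRAPOLATION, not interpolation

Why that matters here:
- The linear relationship may not hold outside the observed range
- Real relationships often flatten, saturate, or turn nonlinear at extremes

The R² = 0.9707 only validates the fit within [1.35, 8.97]; treat ŷ = 91.8456 with caution.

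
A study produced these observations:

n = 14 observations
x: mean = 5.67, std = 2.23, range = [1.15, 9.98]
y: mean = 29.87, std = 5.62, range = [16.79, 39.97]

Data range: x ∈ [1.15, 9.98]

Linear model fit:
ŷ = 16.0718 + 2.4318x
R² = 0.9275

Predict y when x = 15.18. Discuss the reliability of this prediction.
ŷ = 52.9865 (extrapolation — x = 15.18 lies outside [1.15, 9.98], so reliability is low).

Prediction calculation:
ŷ = 16.0718 + 2.4318 × 15.18
ŷ = 52.9865

Reliability:
- Data range: x ∈ [1.15, 9.98]
- Prediction point: x = 15.18 is 5.20 units above the observed range → this is EXTRAPOLATION, not interpolation

Why that matters here:
- Real relationships often flatten, saturate, or turn nonlinear at extremes
- R² describes fit only over the sampled x values; it says nothing about behaviour beyond them

A defensible statement: 'if the linear trend continued to x = 15.18, y would be about 52.9865' — the premise is untested.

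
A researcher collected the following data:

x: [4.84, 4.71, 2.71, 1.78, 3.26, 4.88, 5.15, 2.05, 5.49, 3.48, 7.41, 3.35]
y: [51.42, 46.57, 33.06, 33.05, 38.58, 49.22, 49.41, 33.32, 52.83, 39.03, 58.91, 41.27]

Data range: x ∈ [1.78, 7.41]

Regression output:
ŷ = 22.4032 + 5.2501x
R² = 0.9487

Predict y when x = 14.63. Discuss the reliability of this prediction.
ŷ = 99.2122, but this is extrapolation (above the data range [1.78, 7.41]) and may be unreliable.

Prediction calculation:
ŷ = 22.4032 + 5.2501 × 14.63
ŷ = 99.2122

Reliability:
- Data range: x ∈ [1.78, 7.41]
- Prediction point: x = 14.63 is 7.22 units above the observed range → this is EXTRAPOLATION, not interpolation

Why that matters here:
- The standard error of prediction grows with (x − x̄)², and x = 14.63 is far from x̄ = 4.09
- There are no observations near this x to validate the fitted line there

The R² = 0.9487 only validates the fit within [1.78, 7.41]; treat ŷ = 99.2122 with caution.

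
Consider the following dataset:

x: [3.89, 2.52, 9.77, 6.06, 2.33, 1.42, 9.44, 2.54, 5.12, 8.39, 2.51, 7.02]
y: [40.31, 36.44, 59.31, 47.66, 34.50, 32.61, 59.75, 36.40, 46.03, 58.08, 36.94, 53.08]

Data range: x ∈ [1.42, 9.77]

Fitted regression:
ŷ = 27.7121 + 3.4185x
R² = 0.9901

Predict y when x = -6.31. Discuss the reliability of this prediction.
The equation gives ŷ = 6.1414; however x = -6.31 is 7.73 units below the observed range, so this extrapolated value should not be trusted.

Prediction calculation:
ŷ = 27.7121 + 3.4185 × (-6.31)
ŷ = 6.1414

Reliability:
- Data range: x ∈ [1.42, 9.77]
- Prediction point: x = -6.31 is 7.73 units below the observed range → this is EXTRAPOLATION, not interpolation

Why that matters here:
- The standard error of prediction grows with (x − x̄)², and x = -6.31 is far from x̄ = 5.08
- R² describes fit only over the sampled x values; it says nothing about behaviour beyond them

A defensible statement: 'if the linear trend continued to x = -6.31, y would be about 6.1414' — the premise is untested.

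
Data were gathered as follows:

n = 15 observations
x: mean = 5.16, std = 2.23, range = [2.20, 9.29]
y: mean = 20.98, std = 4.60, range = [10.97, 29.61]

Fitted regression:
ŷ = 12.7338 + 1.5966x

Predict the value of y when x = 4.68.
ŷ = 20.2059

To predict y for x = 4.68, substitute into the regression equation:

ŷ = 12.7338 + 1.5966 × 4.68
ŷ = 12.7338 + 7.4721
ŷ = 20.2059

This is a point prediction; actual observations scatter around it by roughly the residual standard deviation.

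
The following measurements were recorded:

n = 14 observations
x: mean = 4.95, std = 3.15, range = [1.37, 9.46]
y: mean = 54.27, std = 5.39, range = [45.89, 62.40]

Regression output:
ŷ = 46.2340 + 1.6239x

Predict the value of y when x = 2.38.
ŷ = 50.0989

x = 2.38 lies inside the observed range [1.37, 9.46], so the fitted equation applies directly:

ŷ = 46.2340 + 1.6239 × 2.38
ŷ = 46.2340 + 3.8649
ŷ = 50.0989

This is the fitted mean response at that x — an individual observation would come with a wider prediction interval.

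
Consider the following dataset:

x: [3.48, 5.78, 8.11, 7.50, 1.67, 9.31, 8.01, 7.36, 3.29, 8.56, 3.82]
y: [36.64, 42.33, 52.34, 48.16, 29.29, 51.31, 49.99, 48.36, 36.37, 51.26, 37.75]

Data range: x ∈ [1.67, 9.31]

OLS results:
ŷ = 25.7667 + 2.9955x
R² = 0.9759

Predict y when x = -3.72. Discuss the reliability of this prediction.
ŷ = 14.6234, but this is extrapolation (below the data range [1.67, 9.31]) and may be unreliable.

Prediction calculation:
ŷ = 25.7667 + 2.9955 × (-3.72)
ŷ = 14.6234

Reliability:
- Data range: x ∈ [1.67, 9.31]
- Prediction point: x = -3.72 is 5.39 units below the observed range → this is EXTRAPOLATION, not interpolation

Why that matters here:
- Real relationships often flatten, saturate, or turn nonlinear at extremes
- The standard error of prediction grows with (x − x̄)², and x = -3.72 is far from x̄ = 6.08

Report the number if required, but flag clearly that it is an extrapolation.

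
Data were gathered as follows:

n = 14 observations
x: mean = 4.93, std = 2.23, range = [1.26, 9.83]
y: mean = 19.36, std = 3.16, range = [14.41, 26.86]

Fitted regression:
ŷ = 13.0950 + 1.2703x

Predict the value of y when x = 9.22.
ŷ = 24.8072

x = 9.22 lies inside the observed range [1.26, 9.83], so the fitted equation applies directly:

ŷ = 13.0950 + 1.2703 × 9.22
ŷ = 13.0950 + 11.7122
ŷ = 24.8072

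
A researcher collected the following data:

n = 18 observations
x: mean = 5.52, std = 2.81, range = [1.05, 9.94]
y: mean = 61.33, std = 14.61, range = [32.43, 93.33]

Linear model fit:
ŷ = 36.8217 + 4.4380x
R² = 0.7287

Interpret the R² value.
About 72.87% of the variability in y is accounted for by the regression on x (R² = 0.7287) — a strong linear fit.

R² = 1 − SS_res/SS_tot compares the residual scatter to the total scatter of y about its mean.

Here R² = 0.7287:
- Explained: 72.87% of the variation in y
- Unexplained (residual): 100% − 72.87% = 27.13%
- Rule of thumb (below 0.3 weak; 0.3 to below 0.7 moderate; 0.7 and above strong) → strong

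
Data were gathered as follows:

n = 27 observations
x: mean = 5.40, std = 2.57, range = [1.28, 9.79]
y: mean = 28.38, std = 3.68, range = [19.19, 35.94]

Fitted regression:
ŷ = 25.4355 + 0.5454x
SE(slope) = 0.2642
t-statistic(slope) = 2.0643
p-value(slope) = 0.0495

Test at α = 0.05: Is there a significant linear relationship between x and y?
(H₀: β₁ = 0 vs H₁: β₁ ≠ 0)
Since p-value = 0.0495 < α = 0.05, reject H₀ — the slope is significantly different from 0.

Hypothesis test for the slope coefficient:

H₀: β₁ = 0 (no linear relationship)
H₁: β₁ ≠ 0 (linear relationship exists)

Test statistic: t = β̂₁ / SE(β̂₁) = 0.5454 / 0.2642 = 2.0643

The p-value (0.0495) is the probability, under H₀, of a t-statistic at least as extreme as |t| = 2.0643 (two-sided, df = n − 2 = 25).

Decision rule: reject H₀ if p-value < α.
p-value = 0.0495 < α = 0.05 → reject H₀.

Conclusion: the linear association between x and y is significant at the 5% level.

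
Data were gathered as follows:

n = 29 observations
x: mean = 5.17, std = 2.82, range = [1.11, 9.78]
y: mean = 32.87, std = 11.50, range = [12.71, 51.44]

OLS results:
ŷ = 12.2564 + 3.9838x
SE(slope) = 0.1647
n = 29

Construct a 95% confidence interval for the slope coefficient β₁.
The 95% CI for β₁ is (3.6459, 4.3217)

Confidence interval for the slope:

The 95% CI for β₁ is: β̂₁ ± t*(α/2, n-2) × SE(β̂₁)

Step 1: Find critical t-value
- Confidence level = 0.95
- Degrees of freedom = n - 2 = 29 - 2 = 27
- t*(α/2, 27) = 2.0518

Step 2: Calculate margin of error
Margin = 2.0518 × 0.1647 = 0.3379

Step 3: Construct interval
CI = 3.9838 ± 0.3379
CI = (3.6459, 4.3217)

Interpretation: We are 95% confident that the true slope β₁ lies between 3.6459 and 4.3217.
Both endpoints are positive, so the data support a genuinely positive slope at this confidence level.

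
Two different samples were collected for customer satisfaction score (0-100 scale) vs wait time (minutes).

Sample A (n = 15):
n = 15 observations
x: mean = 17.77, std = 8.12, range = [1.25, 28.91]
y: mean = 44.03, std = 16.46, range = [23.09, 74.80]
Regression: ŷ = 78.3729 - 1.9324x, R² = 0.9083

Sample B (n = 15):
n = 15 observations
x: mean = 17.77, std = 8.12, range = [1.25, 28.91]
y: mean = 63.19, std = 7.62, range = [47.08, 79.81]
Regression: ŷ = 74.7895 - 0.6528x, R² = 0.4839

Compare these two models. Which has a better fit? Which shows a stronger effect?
Model A has the better fit (R² = 0.9083 vs 0.4839). Model A shows the stronger effect (|β₁| = 1.9324 vs 0.6528).

Model Comparison:

Which explains more variance? (R²)
- Model A: R² = 0.9083 → 90.83% of variance in satisfaction score explained
- Model B: R² = 0.4839 → 48.39% of variance in satisfaction score explained
- 0.9083 > 0.4839 → Model A has the better fit

Which has the larger per-minute effect? (|β₁|)
- Model A: β₁ = -1.9324 → predicted satisfaction score falls 1.9324 points per additional minute of wait time
- Model B: β₁ = -0.6528 → predicted satisfaction score falls 0.6528 points per additional minute of wait time
- |-1.9324| > |-0.6528| → Model A shows the stronger marginal effect

Note: A better fit (higher R²) doesn't necessarily mean a more important relationship.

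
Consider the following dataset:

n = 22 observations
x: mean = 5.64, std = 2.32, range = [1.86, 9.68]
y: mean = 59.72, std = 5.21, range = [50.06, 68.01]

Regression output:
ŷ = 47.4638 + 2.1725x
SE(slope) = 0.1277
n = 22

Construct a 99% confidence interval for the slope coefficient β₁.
The 99% CI for β₁ is (1.8092, 2.5358)

Confidence interval for the slope:

The 99% CI for β₁ is: β̂₁ ± t*(α/2, n-2) × SE(β̂₁)

Step 1: Find critical t-value
- Confidence level = 0.99
- Degrees of freedom = n - 2 = 22 - 2 = 20
- t*(α/2, 20) = 2.8453

Step 2: Calculate margin of error
Margin = 2.8453 × 0.1277 = 0.3633

Step 3: Construct interval
CI = 2.1725 ± 0.3633
CI = (1.8092, 2.5358)

Interpretation: each one-unit increase in x is associated with a change in mean y of between 1.8092 and 2.5358, with 99% confidence.
The interval does not include 0, suggesting a significant linear relationship.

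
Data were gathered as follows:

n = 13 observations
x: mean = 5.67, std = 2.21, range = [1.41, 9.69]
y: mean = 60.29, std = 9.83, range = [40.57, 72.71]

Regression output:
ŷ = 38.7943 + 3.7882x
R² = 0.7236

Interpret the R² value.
The model explains 72.36% of the variance in y (R² = 0.7236), leaving 27.64% unexplained; the fit is strong.

R² = 1 − SS_res/SS_tot compares the residual scatter to the total scatter of y about its mean.

Here R² = 0.7236:
- Explained: 72.36% of the variation in y
- Unexplained (residual): 100% − 72.36% = 27.64%
- Rule of thumb (below 0.3 weak; 0.3 to below 0.7 moderate; 0.7 and above strong) → strong

Calculation: R² = 1 − (SS_res / SS_tot), where SS_res is the sum of squared residuals and SS_tot the total sum of squares.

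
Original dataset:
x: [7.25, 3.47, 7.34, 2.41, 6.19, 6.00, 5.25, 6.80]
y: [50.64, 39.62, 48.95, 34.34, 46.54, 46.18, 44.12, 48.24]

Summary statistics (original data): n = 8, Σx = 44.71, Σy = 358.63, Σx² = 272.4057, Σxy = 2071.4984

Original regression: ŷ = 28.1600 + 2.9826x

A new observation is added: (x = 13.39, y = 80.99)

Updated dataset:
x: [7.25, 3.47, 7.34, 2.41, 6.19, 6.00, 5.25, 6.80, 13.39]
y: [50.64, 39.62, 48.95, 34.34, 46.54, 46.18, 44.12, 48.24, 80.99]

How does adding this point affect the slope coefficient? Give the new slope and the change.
Adding the point moves β₁ from 2.9826 to 4.1493, i.e. it increases by 1.1667 (+39.1%).

x = 13.39 lies well outside the original x-range [2.41, 7.34] (x̄ ≈ 5.59), so this observation has high leverage and can move the slope substantially.

Step 1: Update the sums with the new point (n goes from 8 to 9)
Σx  = 44.71 + 13.39 = 58.10
Σy  = 358.63 + 80.99 = 439.62
Σx² = 272.4057 + 13.39² = 272.4057 + 179.2921 = 451.6978
Σxy = 2071.4984 + 13.39×80.99 = 2071.4984 + 1084.4561 = 3155.9545

Step 2: Recompute the slope with b₁ = (nΣxy − ΣxΣy) / (nΣx² − (Σx)²)
Numerator   = 9×3155.9545 − 58.10×439.62 = 28403.5905 − 25541.9220 = 2861.6685
Denominator = 9×451.6978 − 58.10² = 4065.2802 − 3375.6100 = 689.6702
b₁(new) = 2861.6685 / 689.6702 = 4.1493

(Same formula on the original sums: (8×2071.4984 − 44.71×358.63) / (8×272.4057 − 44.71²) = 537.6399 / 180.2615 = 2.9826, matching the given fit.)

Step 3: Change in slope
Δβ₁ = 4.1493 − 2.9826 = +1.1667
Relative change = +1.1667 / 2.9826 × 100% = +39.1%
→ the slope increases when the point is added.

A high-leverage point only changes the slope if it is off the original line; here y = 80.99 is above the original trend, so the slope increases.
In practice: refit with and without it and report both if conclusions differ.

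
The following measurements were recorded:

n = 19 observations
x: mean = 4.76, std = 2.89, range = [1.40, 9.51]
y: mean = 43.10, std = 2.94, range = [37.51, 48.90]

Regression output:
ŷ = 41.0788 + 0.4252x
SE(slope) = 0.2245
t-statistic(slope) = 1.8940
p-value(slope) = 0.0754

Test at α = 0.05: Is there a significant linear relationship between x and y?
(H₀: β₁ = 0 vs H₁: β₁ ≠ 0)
Fail to reject H₀: p-value = 0.0754 ≥ α = 0.05. The linear relationship is not significant at the 5% level.

Hypothesis test for the slope coefficient:

H₀: β₁ = 0 (no linear relationship)
H₁: β₁ ≠ 0 (linear relationship exists)

Test statistic: t = β̂₁ / SE(β̂₁) = 0.4252 / 0.2245 = 1.8940

The p-value (0.0754) is the probability, under H₀, of a t-statistic at least as extreme as |t| = 1.8940 (two-sided, df = n − 2 = 17).

Decision rule: reject H₀ if p-value < α.
p-value = 0.0754 ≥ α = 0.05 → fail to reject H₀.

At α = 0.05 the data do not provide convincing evidence of a nonzero slope.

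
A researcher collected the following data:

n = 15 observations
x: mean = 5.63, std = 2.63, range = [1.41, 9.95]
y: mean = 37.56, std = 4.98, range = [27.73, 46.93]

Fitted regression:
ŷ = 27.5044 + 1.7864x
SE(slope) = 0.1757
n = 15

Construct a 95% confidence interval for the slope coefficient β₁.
The 95% CI for β₁ is (1.4068, 2.1660)

Confidence interval for the slope:

The 95% CI for β₁ is: β̂₁ ± t*(α/2, n-2) × SE(β̂₁)

Step 1: Find critical t-value
- Confidence level = 0.95
- Degrees of freedom = n - 2 = 15 - 2 = 13
- t*(α/2, 13) = 2.1604

Step 2: Calculate margin of error
Margin = 2.1604 × 0.1757 = 0.3796

Step 3: Construct interval
CI = 1.7864 ± 0.3796
CI = (1.4068, 2.1660)

Interpretation: each one-unit increase in x is associated with a change in mean y of between 1.4068 and 2.1660, with 95% confidence.
The interval does not include 0, suggesting a significant linear relationship.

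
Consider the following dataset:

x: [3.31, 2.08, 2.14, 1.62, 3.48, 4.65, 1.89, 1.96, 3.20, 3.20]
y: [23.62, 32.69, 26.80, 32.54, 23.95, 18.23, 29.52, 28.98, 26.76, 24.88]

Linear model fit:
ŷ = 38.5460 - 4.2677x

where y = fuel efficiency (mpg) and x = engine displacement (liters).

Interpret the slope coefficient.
An increase of one liter in engine displacement is associated with a 4.2677 mpg decrease in predicted fuel efficiency.

The slope β₁ = -4.2677 gives the rate at which the fitted fuel efficiency changes with engine displacement.

Interpretation:
- Engine displacement up by 1 liter → predicted fuel efficiency decreases by 4.2677 mpg
- This is a linear approximation: the same per-unit change is assumed across the whole observed x range

(β₀ = 38.5460 is the fitted value at x = 0 and is not part of the slope interpretation.)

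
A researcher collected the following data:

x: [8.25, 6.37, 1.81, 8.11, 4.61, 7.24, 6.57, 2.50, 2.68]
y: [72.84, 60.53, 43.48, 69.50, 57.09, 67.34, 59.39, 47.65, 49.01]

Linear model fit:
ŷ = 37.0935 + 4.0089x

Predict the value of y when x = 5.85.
ŷ = 60.5456

x = 5.85 lies inside the observed range [1.81, 8.25], so the fitted equation applies directly:

ŷ = 37.0935 + 4.0089 × 5.85
ŷ = 37.0935 + 23.4521
ŷ = 60.5456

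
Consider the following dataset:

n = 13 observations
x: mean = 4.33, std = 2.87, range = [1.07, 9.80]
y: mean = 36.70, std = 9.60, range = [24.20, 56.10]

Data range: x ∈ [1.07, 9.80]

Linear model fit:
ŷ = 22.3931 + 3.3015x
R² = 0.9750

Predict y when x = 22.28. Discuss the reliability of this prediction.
ŷ = 95.9505, but this is extrapolation (above the data range [1.07, 9.80]) and may be unreliable.

Prediction calculation:
ŷ = 22.3931 + 3.3015 × 22.28
ŷ = 95.9505

Reliability:
- Data range: x ∈ [1.07, 9.80]
- Prediction point: x = 22.28 is 12.48 units above the observed range → this is EXTRAPOLATION, not interpolation

Why that matters here:
- There are no observations near this x to validate the fitted line there
- R² describes fit only over the sampled x values; it says nothing about behaviour beyond them
- The linear relationship may not hold outside the observed range

Report the number if required, but flag clearly that it is an extrapolation.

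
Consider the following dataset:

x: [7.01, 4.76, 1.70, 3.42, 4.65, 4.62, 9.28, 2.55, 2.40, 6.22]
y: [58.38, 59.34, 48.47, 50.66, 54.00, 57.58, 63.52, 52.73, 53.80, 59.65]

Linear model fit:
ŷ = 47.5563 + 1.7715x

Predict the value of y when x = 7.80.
ŷ = 61.3740

x = 7.80 lies inside the observed range [1.70, 9.28], so the fitted equation applies directly:

ŷ = 47.5563 + 1.7715 × 7.80
ŷ = 47.5563 + 13.8177
ŷ = 61.3740

This is a point prediction; actual observations scatter around it by roughly the residual standard deviation.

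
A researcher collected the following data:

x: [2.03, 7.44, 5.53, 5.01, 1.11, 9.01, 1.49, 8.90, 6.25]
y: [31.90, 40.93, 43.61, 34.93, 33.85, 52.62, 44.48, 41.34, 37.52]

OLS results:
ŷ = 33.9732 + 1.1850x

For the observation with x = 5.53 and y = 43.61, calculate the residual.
Residual = 3.0837

The residual is the difference between the actual value and the predicted value:

Residual = y - ŷ

Step 1: Calculate predicted value
ŷ = 33.9732 + 1.1850 × 5.53
ŷ = 40.5263

Step 2: Calculate residual
Residual = 43.61 - 40.5263
Residual = 3.0837

The residual is positive, so the observed y = 43.61 sits above the regression line (the line underestimates it by 3.0837).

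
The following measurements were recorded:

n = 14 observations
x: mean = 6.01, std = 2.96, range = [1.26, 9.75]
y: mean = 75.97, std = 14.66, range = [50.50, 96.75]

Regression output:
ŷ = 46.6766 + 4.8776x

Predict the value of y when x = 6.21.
ŷ = 76.9665

Plug x = 6.21 into the fitted line:

ŷ = 46.6766 + 4.8776 × 6.21
ŷ = 46.6766 + 30.2899
ŷ = 76.9665

This is the fitted mean response at that x — an individual observation would come with a wider prediction interval.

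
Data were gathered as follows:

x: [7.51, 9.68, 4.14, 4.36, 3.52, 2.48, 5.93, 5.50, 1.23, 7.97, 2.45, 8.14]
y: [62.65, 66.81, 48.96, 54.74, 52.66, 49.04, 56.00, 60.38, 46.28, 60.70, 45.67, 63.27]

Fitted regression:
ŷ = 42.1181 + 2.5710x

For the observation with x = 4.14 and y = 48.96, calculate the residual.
Residual = -3.8020

The residual is the difference between the actual value and the predicted value:

Residual = y - ŷ

Step 1: Calculate predicted value
ŷ = 42.1181 + 2.5710 × 4.14
ŷ = 52.7620

Step 2: Calculate residual
Residual = 48.96 - 52.7620
Residual = -3.8020

Interpretation: the model overestimates the actual value by 3.8020 at this point (negative residual → observation lies below the fitted line).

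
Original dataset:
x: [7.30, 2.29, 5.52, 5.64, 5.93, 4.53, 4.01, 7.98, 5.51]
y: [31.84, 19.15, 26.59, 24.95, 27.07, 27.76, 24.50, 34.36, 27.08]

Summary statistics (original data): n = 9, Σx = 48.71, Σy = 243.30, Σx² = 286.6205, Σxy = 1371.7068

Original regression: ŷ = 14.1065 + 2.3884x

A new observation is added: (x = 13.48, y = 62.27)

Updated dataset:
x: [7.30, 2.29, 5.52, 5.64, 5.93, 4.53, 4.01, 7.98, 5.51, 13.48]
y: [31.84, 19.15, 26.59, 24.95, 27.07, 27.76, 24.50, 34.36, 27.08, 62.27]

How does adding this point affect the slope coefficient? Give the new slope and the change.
The slope changes from 2.3884 to 3.8098 (change of +1.4214, or +59.5%).

The new point has HIGH LEVERAGE: x = 13.48 is far from the original mean x̄ = 48.71/9 ≈ 5.41 (original range [2.29, 7.98]).

Step 1: Update the sums with the new point (n goes from 9 to 10)
Σx  = 48.71 + 13.48 = 62.19
Σy  = 243.30 + 62.27 = 305.57
Σx² = 286.6205 + 13.48² = 286.6205 + 181.7104 = 468.3309
Σxy = 1371.7068 + 13.48×62.27 = 1371.7068 + 839.3996 = 2211.1064

Step 2: Recompute the slope with b₁ = (nΣxy − ΣxΣy) / (nΣx² − (Σx)²)
Numerator   = 10×2211.1064 − 62.19×305.57 = 22111.0640 − 19003.3983 = 3107.6657
Denominator = 10×468.3309 − 62.19² = 4683.3090 − 3867.5961 = 815.7129
b₁(new) = 3107.6657 / 815.7129 = 3.8098

(Same formula on the original sums: (9×1371.7068 − 48.71×243.30) / (9×286.6205 − 48.71²) = 494.2182 / 206.9204 = 2.3884, matching the given fit.)

Step 3: Change in slope
Δβ₁ = 3.8098 − 2.3884 = +1.4214
Relative change = +1.4214 / 2.3884 × 100% = +59.5%
→ the slope increases when the point is added.

Because the point sits above the extension of the original line at a high-leverage x, it tilts the fit up.
In practice: refit with and without it and report both if conclusions differ; check such a point for data-entry or measurement error.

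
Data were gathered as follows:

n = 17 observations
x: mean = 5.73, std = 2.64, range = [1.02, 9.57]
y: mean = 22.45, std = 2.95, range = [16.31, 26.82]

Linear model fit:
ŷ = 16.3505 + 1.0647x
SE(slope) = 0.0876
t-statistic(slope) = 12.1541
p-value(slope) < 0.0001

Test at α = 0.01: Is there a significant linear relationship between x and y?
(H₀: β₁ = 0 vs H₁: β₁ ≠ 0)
Reject H₀: p-value < 0.0001 < α = 0.01. The linear relationship is significant at the 1% level.

Hypothesis test for the slope coefficient:

H₀: β₁ = 0 (no linear relationship)
H₁: β₁ ≠ 0 (linear relationship exists)

Test statistic: t = β̂₁ / SE(β̂₁) = 1.0647 / 0.0876 = 12.1541

The p-value (<0.0001) is the probability, under H₀, of a t-statistic at least as extreme as |t| = 12.1541 (two-sided, df = n − 2 = 15).

Decision rule: reject H₀ if p-value < α.
p-value < 0.0001 < α = 0.01 → reject H₀.

There is sufficient evidence at the 1% significance level to conclude that a linear relationship exists between x and y.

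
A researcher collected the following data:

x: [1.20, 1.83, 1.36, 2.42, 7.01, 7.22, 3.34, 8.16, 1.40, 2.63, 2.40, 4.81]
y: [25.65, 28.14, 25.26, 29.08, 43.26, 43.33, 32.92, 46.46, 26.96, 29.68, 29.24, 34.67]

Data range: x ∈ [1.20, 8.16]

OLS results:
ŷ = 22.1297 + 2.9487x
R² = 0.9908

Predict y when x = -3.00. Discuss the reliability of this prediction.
The equation gives ŷ = 13.2836; however x = -3.00 is 4.20 units below the observed range, so this extrapolated value should not be trusted.

Prediction calculation:
ŷ = 22.1297 + 2.9487 × (-3.00)
ŷ = 13.2836

Reliability:
- Data range: x ∈ [1.20, 8.16]
- Prediction point: x = -3.00 is 4.20 units below the observed range → this is EXTRAPOLATION, not interpolation

Why that matters here:
- R² describes fit only over the sampled x values; it says nothing about behaviour beyond them
- Real relationships often flatten, saturate, or turn nonlinear at extremes

A defensible statement: 'if the linear trend continued to x = -3.00, y would be about 13.2836' — the premise is untested.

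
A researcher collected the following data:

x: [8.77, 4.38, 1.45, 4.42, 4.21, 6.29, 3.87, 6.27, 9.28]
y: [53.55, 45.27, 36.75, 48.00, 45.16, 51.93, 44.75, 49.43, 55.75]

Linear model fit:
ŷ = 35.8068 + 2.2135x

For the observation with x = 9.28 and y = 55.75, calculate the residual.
Residual = -0.5981

The residual is the difference between the actual value and the predicted value:

Residual = y - ŷ

Step 1: Calculate predicted value
ŷ = 35.8068 + 2.2135 × 9.28
ŷ = 56.3481

Step 2: Calculate residual
Residual = 55.75 - 56.3481
Residual = -0.5981

The residual is negative, so the observed y = 55.75 sits below the regression line (the line overestimates it by 0.5981).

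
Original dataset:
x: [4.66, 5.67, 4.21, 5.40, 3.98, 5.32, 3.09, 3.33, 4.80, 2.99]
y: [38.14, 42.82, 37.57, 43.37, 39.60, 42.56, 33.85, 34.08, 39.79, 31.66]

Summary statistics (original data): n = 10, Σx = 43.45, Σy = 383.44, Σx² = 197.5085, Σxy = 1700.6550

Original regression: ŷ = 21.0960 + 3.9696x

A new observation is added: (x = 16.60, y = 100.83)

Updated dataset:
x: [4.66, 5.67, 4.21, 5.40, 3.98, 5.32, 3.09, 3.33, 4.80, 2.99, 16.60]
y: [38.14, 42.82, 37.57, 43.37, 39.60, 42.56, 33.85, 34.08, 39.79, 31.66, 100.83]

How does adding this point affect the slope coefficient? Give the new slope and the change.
Adding the point moves β₁ from 3.9696 to 5.0310, i.e. it increases by 1.0614 (+26.7%).

x = 16.60 lies well outside the original x-range [2.99, 5.67] (x̄ ≈ 4.35), so this observation has high leverage and can move the slope substantially.

Step 1: Update the sums with the new point (n goes from 10 to 11)
Σx  = 43.45 + 16.60 = 60.05
Σy  = 383.44 + 100.83 = 484.27
Σx² = 197.5085 + 16.60² = 197.5085 + 275.5600 = 473.0685
Σxy = 1700.6550 + 16.60×100.83 = 1700.6550 + 1673.7780 = 3374.4330

Step 2: Recompute the slope with b₁ = (nΣxy − ΣxΣy) / (nΣx² − (Σx)²)
Numerator   = 11×3374.4330 − 60.05×484.27 = 37118.7630 − 29080.4135 = 8038.3495
Denominator = 11×473.0685 − 60.05² = 5203.7535 − 3606.0025 = 1597.7510
b₁(new) = 8038.3495 / 1597.7510 = 5.0310

(Same formula on the original sums: (10×1700.6550 − 43.45×383.44) / (10×197.5085 − 43.45²) = 346.0820 / 87.1825 = 3.9696, matching the given fit.)

Step 3: Change in slope
Δβ₁ = 5.0310 − 3.9696 = +1.0614
Relative change = +1.0614 / 3.9696 × 100% = +26.7%
→ the slope increases when the point is added.

A high-leverage point only changes the slope if it is off the original line; here y = 100.83 is above the original trend, so the slope increases.
In practice: investigate whether it comes from the same population as the rest of the sample.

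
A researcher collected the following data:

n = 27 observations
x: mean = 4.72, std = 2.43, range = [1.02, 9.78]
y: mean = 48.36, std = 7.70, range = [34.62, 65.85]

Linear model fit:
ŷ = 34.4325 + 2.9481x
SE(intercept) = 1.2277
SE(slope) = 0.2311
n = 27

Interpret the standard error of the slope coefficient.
SE(slope) = 0.2311 measures the uncertainty in the estimated slope. The coefficient is estimated precisely (SE/|β̂₁| = 7.8%).

SE(β̂₁) = 0.2311 says: if we drew many samples of n = 27 from the same population and refit each time, the fitted slopes would scatter with a standard deviation of roughly 0.2311 around the true β₁.

Relative precision:
- SE / |β̂₁| = 0.2311 / 2.9481 = 7.8%
- Rule of thumb (under 20%: precise; 20% to under 50%: moderately precise; 50% or more: imprecise) → precise

Rough 95% range (±2 SE): 2.9481 ± 0.4622 → (2.4859, 3.4103).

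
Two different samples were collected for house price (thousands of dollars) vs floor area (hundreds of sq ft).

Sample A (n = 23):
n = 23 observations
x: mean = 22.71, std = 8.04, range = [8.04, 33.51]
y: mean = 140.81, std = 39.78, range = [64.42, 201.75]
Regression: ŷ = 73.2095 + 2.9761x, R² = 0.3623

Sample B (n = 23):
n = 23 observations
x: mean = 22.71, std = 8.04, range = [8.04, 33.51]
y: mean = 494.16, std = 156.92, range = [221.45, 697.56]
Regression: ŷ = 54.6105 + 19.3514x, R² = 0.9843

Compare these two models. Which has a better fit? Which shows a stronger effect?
Model B has the better fit (R² = 0.9843 vs 0.3623). Model B shows the stronger effect (|β₁| = 19.3514 vs 2.9761).

Model Comparison:

Fit — compare R²:
- Model A: R² = 0.3623 → 36.23% of variance in house price explained
- Model B: R² = 0.9843 → 98.43% of variance in house price explained
- 0.9843 > 0.3623 → Model B has the better fit

Effect size (slope magnitude):
- Model A: β₁ = 2.9761 → predicted house price rises 2.9761 thousand dollars per additional hundred sq ft of floor area
- Model B: β₁ = 19.3514 → predicted house price rises 19.3514 thousand dollars per additional hundred sq ft of floor area
- |2.9761| < |19.3514| → Model B shows the stronger marginal effect

Notes:
- A better fit (higher R²) doesn't necessarily mean a more important relationship.
- R² measures how tightly points cluster around the line; β₁ measures how steep the line is — they answer different questions.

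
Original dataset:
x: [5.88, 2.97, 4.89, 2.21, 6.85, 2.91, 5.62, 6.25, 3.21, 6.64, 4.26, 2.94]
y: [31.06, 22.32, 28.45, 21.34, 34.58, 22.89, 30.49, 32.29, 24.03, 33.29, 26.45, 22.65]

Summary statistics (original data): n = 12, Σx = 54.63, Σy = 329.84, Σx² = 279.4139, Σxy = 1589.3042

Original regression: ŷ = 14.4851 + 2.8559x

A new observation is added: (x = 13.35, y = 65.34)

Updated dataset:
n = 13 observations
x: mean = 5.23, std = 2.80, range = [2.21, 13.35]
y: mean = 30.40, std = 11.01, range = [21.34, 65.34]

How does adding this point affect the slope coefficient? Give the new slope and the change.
Adding the point moves β₁ from 2.8559 to 3.8678, i.e. it increases by 1.0119 (+35.4%).

x = 13.35 lies well outside the original x-range [2.21, 6.85] (x̄ ≈ 4.55), so this observation has high leverage and can move the slope substantially.

Step 1: Update the sums with the new point (n goes from 12 to 13)
Σx  = 54.63 + 13.35 = 67.98
Σy  = 329.84 + 65.34 = 395.18
Σx² = 279.4139 + 13.35² = 279.4139 + 178.2225 = 457.6364
Σxy = 1589.3042 + 13.35×65.34 = 1589.3042 + 872.2890 = 2461.5932

Step 2: Recompute the slope with b₁ = (nΣxy − ΣxΣy) / (nΣx² − (Σx)²)
Numerator   = 13×2461.5932 − 67.98×395.18 = 32000.7116 − 26864.3364 = 5136.3752
Denominator = 13×457.6364 − 67.98² = 5949.2732 − 4621.2804 = 1327.9928
b₁(new) = 5136.3752 / 1327.9928 = 3.8678

(Same formula on the original sums: (12×1589.3042 − 54.63×329.84) / (12×279.4139 − 54.63²) = 1052.4912 / 368.5299 = 2.8559, matching the given fit.)

Step 3: Change in slope
Δβ₁ = 3.8678 − 2.8559 = +1.0119
Relative change = +1.0119 / 2.8559 × 100% = +35.4%
→ the slope increases when the point is added.

Because the point sits above the extension of the original line at a high-leverage x, it tilts the fit up.
In practice: check such a point for data-entry or measurement error.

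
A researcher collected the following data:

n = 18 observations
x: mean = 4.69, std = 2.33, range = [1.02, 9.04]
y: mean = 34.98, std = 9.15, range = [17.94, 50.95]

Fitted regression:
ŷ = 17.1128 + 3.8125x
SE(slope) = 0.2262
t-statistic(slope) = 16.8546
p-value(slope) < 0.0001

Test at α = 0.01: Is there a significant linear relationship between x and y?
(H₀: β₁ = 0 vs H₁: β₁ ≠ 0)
Since p-value < 0.0001 < α = 0.01, reject H₀ — the slope is significantly different from 0.

Hypothesis test for the slope coefficient:

H₀: β₁ = 0 (no linear relationship)
H₁: β₁ ≠ 0 (linear relationship exists)

Test statistic: t = β̂₁ / SE(β̂₁) = 3.8125 / 0.2262 = 16.8546

With df = 16, the two-sided p-value for |t| = 16.8546 is <0.0001.

Decision rule: reject H₀ if p-value < α.
p-value < 0.0001 < α = 0.01 → reject H₀.

There is sufficient evidence at the 1% significance level to conclude that a linear relationship exists between x and y.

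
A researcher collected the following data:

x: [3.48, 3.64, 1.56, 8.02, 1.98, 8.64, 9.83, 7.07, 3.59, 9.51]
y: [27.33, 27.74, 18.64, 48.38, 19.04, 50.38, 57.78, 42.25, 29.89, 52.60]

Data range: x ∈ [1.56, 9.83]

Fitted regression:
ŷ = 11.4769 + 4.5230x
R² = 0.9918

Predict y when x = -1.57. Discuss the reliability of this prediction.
ŷ = 4.3758 (extrapolation — x = -1.57 lies outside [1.56, 9.83], so reliability is low).

Prediction calculation:
ŷ = 11.4769 + 4.5230 × (-1.57)
ŷ = 4.3758

Reliability:
- Data range: x ∈ [1.56, 9.83]
- Prediction point: x = -1.57 is 3.13 units below the observed range → this is EXTRAPOLATION, not interpolation

Why that matters here:
- The linear relationship may not hold outside the observed range
- The standard error of prediction grows with (x − x̄)², and x = -1.57 is far from x̄ = 5.73
- R² describes fit only over the sampled x values; it says nothing about behaviour beyond them

Report the number if required, but flag clearly that it is an extrapolation.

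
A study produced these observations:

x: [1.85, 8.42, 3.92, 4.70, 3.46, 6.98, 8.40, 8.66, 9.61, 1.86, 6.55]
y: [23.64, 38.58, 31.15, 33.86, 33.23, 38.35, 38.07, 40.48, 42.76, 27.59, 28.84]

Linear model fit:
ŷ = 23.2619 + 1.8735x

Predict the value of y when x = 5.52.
ŷ = 33.6036

Plug x = 5.52 into the fitted line:

ŷ = 23.2619 + 1.8735 × 5.52
ŷ = 23.2619 + 10.3417
ŷ = 33.6036

This is the fitted mean response at that x — an individual observation would come with a wider prediction interval.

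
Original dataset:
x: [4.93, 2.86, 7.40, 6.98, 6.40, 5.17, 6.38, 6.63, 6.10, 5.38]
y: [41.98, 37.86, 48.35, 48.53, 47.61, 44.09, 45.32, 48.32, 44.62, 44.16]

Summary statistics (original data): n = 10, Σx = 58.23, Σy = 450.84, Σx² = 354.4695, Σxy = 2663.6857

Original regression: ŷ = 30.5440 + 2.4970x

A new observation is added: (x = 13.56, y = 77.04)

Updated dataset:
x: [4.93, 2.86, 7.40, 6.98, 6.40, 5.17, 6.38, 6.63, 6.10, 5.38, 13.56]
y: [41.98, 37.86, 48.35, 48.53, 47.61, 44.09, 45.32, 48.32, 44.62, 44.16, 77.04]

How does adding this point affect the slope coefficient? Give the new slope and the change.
Adding the point moves β₁ from 2.4970 to 3.7701, i.e. it increases by 1.2731 (+51.0%).

The new point has HIGH LEVERAGE: x = 13.56 is far from the original mean x̄ = 58.23/10 ≈ 5.82 (original range [2.86, 7.40]).

Step 1: Update the sums with the new point (n goes from 10 to 11)
Σx  = 58.23 + 13.56 = 71.79
Σy  = 450.84 + 77.04 = 527.88
Σx² = 354.4695 + 13.56² = 354.4695 + 183.8736 = 538.3431
Σxy = 2663.6857 + 13.56×77.04 = 2663.6857 + 1044.6624 = 3708.3481

Step 2: Recompute the slope with b₁ = (nΣxy − ΣxΣy) / (nΣx² − (Σx)²)
Numerator   = 11×3708.3481 − 71.79×527.88 = 40791.8291 − 37896.5052 = 2895.3239
Denominator = 11×538.3431 − 71.79² = 5921.7741 − 5153.8041 = 767.9700
b₁(new) = 2895.3239 / 767.9700 = 3.7701

(Same formula on the original sums: (10×2663.6857 − 58.23×450.84) / (10×354.4695 − 58.23²) = 384.4438 / 153.9621 = 2.4970, matching the given fit.)

Step 3: Change in slope
Δβ₁ = 3.7701 − 2.4970 = +1.2731
Relative change = +1.2731 / 2.4970 × 100% = +51.0%
→ the slope increases when the point is added.

Because the point sits above the extension of the original line at a high-leverage x, it tilts the fit up.
In practice: check such a point for data-entry or measurement error; investigate whether it comes from the same population as the rest of the sample.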